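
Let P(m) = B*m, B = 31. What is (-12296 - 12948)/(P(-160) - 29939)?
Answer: 25244/34899 ≈ 0.72334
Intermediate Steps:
P(m) = 31*m
(-12296 - 12948)/(P(-160) - 29939) = (-12296 - 12948)/(31*(-160) - 29939) = -25244/(-4960 - 29939) = -25244/(-34899) = -25244*(-1/34899) = 25244/34899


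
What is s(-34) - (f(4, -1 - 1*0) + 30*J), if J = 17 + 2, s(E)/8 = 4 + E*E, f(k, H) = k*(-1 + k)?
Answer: 8698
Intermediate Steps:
s(E) = 32 + 8*E**2 (s(E) = 8*(4 + E*E) = 8*(4 + E**2) = 32 + 8*E**2)
J = 19
s(-34) - (f(4, -1 - 1*0) + 30*J) = (32 + 8*(-34)**2) - (4*(-1 + 4) + 30*19) = (32 + 8*1156) - (4*3 + 570) = (32 + 9248) - (12 + 570) = 9280 - 1*582 = 9280 - 582 = 8698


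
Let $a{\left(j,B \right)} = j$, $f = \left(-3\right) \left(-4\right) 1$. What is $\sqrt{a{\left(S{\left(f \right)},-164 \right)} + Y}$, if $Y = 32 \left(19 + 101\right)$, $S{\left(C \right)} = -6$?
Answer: $3 \sqrt{426} \approx 61.919$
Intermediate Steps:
$f = 12$ ($f = 12 \cdot 1 = 12$)
$Y = 3840$ ($Y = 32 \cdot 120 = 3840$)
$\sqrt{a{\left(S{\left(f \right)},-164 \right)} + Y} = \sqrt{-6 + 3840} = \sqrt{3834} = 3 \sqrt{426}$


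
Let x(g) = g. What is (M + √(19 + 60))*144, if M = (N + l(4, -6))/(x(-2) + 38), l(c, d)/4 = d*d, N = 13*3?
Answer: 732 + 144*√79 ≈ 2011.9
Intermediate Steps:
N = 39
l(c, d) = 4*d² (l(c, d) = 4*(d*d) = 4*d²)
M = 61/12 (M = (39 + 4*(-6)²)/(-2 + 38) = (39 + 4*36)/36 = (39 + 144)*(1/36) = 183*(1/36) = 61/12 ≈ 5.0833)
(M + √(19 + 60))*144 = (61/12 + √(19 + 60))*144 = (61/12 + √79)*144 = 732 + 144*√79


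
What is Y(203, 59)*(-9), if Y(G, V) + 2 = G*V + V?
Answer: -108306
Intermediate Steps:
Y(G, V) = -2 + V + G*V (Y(G, V) = -2 + (G*V + V) = -2 + (V + G*V) = -2 + V + G*V)
Y(203, 59)*(-9) = (-2 + 59 + 203*59)*(-9) = (-2 + 59 + 11977)*(-9) = 12034*(-9) = -108306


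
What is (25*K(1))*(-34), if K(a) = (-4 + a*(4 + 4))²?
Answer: -13600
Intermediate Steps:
K(a) = (-4 + 8*a)² (K(a) = (-4 + a*8)² = (-4 + 8*a)²)
(25*K(1))*(-34) = (25*(16*(-1 + 2*1)²))*(-34) = (25*(16*(-1 + 2)²))*(-34) = (25*(16*1²))*(-34) = (25*(16*1))*(-34) = (25*16)*(-34) = 400*(-34) = -13600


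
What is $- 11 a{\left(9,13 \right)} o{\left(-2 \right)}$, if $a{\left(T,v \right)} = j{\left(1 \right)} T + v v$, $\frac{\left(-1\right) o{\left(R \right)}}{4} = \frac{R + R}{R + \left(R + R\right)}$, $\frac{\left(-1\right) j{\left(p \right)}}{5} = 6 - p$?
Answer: $- \frac{4928}{3} \approx -1642.7$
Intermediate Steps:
$j{\left(p \right)} = -30 + 5 p$ ($j{\left(p \right)} = - 5 \left(6 - p\right) = -30 + 5 p$)
$o{\left(R \right)} = - \frac{8}{3}$ ($o{\left(R \right)} = - 4 \frac{R + R}{R + \left(R + R\right)} = - 4 \frac{2 R}{R + 2 R} = - 4 \frac{2 R}{3 R} = - 4 \cdot 2 R \frac{1}{3 R} = \left(-4\right) \frac{2}{3} = - \frac{8}{3}$)
$a{\left(T,v \right)} = v^{2} - 25 T$ ($a{\left(T,v \right)} = \left(-30 + 5 \cdot 1\right) T + v v = \left(-30 + 5\right) T + v^{2} = - 25 T + v^{2} = v^{2} - 25 T$)
$- 11 a{\left(9,13 \right)} o{\left(-2 \right)} = - 11 \left(13^{2} - 225\right) \left(- \frac{8}{3}\right) = - 11 \left(169 - 225\right) \left(- \frac{8}{3}\right) = \left(-11\right) \left(-56\right) \left(- \frac{8}{3}\right) = 616 \left(- \frac{8}{3}\right) = - \frac{4928}{3}$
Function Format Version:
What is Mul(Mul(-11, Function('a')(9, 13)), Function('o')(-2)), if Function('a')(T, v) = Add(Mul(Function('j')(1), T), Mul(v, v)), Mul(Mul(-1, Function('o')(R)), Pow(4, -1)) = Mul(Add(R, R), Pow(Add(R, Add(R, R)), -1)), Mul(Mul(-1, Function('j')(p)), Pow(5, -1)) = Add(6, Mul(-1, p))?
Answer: Rational(-4928, 3) ≈ -1642.7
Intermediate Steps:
Function('j')(p) = Add(-30, Mul(5, p)) (Function('j')(p) = Mul(-5, Add(6, Mul(-1, p))) = Add(-30, Mul(5, p)))
Function('o')(R) = Rational(-8, 3) (Function('o')(R) = Mul(-4, Mul(Add(R, R), Pow(Add(R, Add(R, R)), -1))) = Mul(-4, Mul(Mul(2, R), Pow(Add(R, Mul(2, R)), -1))) = Mul(-4, Mul(Mul(2, R), Pow(Mul(3, R), -1))) = Mul(-4, Mul(Mul(2, R), Mul(Rational(1, 3), Pow(R, -1)))) = Mul(-4, Rational(2, 3)) = Rational(-8, 3))
Function('a')(T, v) = Add(Pow(v, 2), Mul(-25, T)) (Function('a')(T, v) = Add(Mul(Add(-30, Mul(5, 1)), T), Mul(v, v)) = Add(Mul(Add(-30, 5), T), Pow(v, 2)) = Add(Mul(-25, T), Pow(v, 2)) = Add(Pow(v, 2), Mul(-25, T)))
Mul(Mul(-11, Function('a')(9, 13)), Function('o')(-2)) = Mul(Mul(-11, Add(Pow(13, 2), Mul(-25, 9))), Rational(-8, 3)) = Mul(Mul(-11, Add(169, -225)), Rational(-8, 3)) = Mul(Mul(-11, -56), Rational(-8, 3)) = Mul(616, Rational(-8, 3)) = Rational(-4928, 3)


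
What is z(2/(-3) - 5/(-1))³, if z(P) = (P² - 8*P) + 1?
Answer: -2406104/729 ≈ -3300.6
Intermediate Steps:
z(P) = 1 + P² - 8*P
z(2/(-3) - 5/(-1))³ = (1 + (2/(-3) - 5/(-1))² - 8*(2/(-3) - 5/(-1)))³ = (1 + (2*(-⅓) - 5*(-1))² - 8*(2*(-⅓) - 5*(-1)))³ = (1 + (-⅔ + 5)² - 8*(-⅔ + 5))³ = (1 + (13/3)² - 8*13/3)³ = (1 + 169/9 - 104/3)³ = (-134/9)³ = -2406104/729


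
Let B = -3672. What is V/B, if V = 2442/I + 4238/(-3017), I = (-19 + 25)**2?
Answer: -1202491/66470544 ≈ -0.018091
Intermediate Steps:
I = 36 (I = 6**2 = 36)
V = 1202491/18102 (V = 2442/36 + 4238/(-3017) = 2442*(1/36) + 4238*(-1/3017) = 407/6 - 4238/3017 = 1202491/18102 ≈ 66.429)
V/B = (1202491/18102)/(-3672) = (1202491/18102)*(-1/3672) = -1202491/66470544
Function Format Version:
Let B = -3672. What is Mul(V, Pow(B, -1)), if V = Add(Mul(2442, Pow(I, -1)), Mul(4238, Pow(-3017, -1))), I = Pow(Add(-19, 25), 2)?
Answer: Rational(-1202491, 66470544) ≈ -0.018091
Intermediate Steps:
I = 36 (I = Pow(6, 2) = 36)
V = Rational(1202491, 18102) (V = Add(Mul(2442, Pow(36, -1)), Mul(4238, Pow(-3017, -1))) = Add(Mul(2442, Rational(1, 36)), Mul(4238, Rational(-1, 3017))) = Add(Rational(407, 6), Rational(-4238, 3017)) = Rational(1202491, 18102) ≈ 66.429)
Mul(V, Pow(B, -1)) = Mul(Rational(1202491, 18102), Pow(-3672, -1)) = Mul(Rational(1202491, 18102), Rational(-1, 3672)) = Rational(-1202491, 66470544)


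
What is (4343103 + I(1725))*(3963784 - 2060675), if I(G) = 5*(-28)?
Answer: 8265131971967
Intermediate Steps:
I(G) = -140
(4343103 + I(1725))*(3963784 - 2060675) = (4343103 - 140)*(3963784 - 2060675) = 4342963*1903109 = 8265131971967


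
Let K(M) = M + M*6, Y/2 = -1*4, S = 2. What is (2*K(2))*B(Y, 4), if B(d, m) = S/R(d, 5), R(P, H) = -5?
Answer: -56/5 ≈ -11.200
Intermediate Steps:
Y = -8 (Y = 2*(-1*4) = 2*(-4) = -8)
B(d, m) = -2/5 (B(d, m) = 2/(-5) = 2*(-1/5) = -2/5)
K(M) = 7*M (K(M) = M + 6*M = 7*M)
(2*K(2))*B(Y, 4) = (2*(7*2))*(-2/5) = (2*14)*(-2/5) = 28*(-2/5) = -56/5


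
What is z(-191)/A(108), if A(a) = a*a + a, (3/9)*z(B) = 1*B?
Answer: -191/3924 ≈ -0.048675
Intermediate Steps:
z(B) = 3*B (z(B) = 3*(1*B) = 3*B)
A(a) = a + a² (A(a) = a² + a = a + a²)
z(-191)/A(108) = (3*(-191))/((108*(1 + 108))) = -573/(108*109) = -573/11772 = -573*1/11772 = -191/3924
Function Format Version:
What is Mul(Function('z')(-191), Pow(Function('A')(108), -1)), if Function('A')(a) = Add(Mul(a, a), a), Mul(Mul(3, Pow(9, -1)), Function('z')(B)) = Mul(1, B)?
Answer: Rational(-191, 3924) ≈ -0.048675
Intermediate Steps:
Function('z')(B) = Mul(3, B) (Function('z')(B) = Mul(3, Mul(1, B)) = Mul(3, B))
Function('A')(a) = Add(a, Pow(a, 2)) (Function('A')(a) = Add(Pow(a, 2), a) = Add(a, Pow(a, 2)))
Mul(Function('z')(-191), Pow(Function('A')(108), -1)) = Mul(Mul(3, -191), Pow(Mul(108, Add(1, 108)), -1)) = Mul(-573, Pow(Mul(108, 109), -1)) = Mul(-573, Pow(11772, -1)) = Mul(-573, Rational(1, 11772)) = Rational(-191, 3924)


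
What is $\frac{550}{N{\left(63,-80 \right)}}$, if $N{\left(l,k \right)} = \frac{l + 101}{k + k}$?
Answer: $- \frac{22000}{41} \approx -536.58$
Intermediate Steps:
$N{\left(l,k \right)} = \frac{101 + l}{2 k}$
$\frac{550}{N{\left(63,-80 \right)}} = \frac{550}{\frac{1}{2} \frac{1}{-80} \left(101 + 63\right)} = \frac{550}{\frac{1}{2} \left(- \frac{1}{80}\right) 164} = \frac{550}{- \frac{41}{40}} = 550 \left(- \frac{40}{41}\right) = - \frac{22000}{41}$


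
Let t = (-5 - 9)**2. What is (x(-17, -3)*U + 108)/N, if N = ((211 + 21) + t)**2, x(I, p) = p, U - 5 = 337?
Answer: -459/91592 ≈ -0.0050114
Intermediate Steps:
U = 342 (U = 5 + 337 = 342)
t = 196 (t = (-14)**2 = 196)
N = 183184 (N = ((211 + 21) + 196)**2 = (232 + 196)**2 = 428**2 = 183184)
(x(-17, -3)*U + 108)/N = (-3*342 + 108)/183184 = (-1026 + 108)*(1/183184) = -918*1/183184 = -459/91592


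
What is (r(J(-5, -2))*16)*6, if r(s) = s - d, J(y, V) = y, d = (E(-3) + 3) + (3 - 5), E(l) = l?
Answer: -288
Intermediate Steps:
d = -2 (d = (-3 + 3) + (3 - 5) = 0 - 2 = -2)
r(s) = 2 + s (r(s) = s - 1*(-2) = s + 2 = 2 + s)
(r(J(-5, -2))*16)*6 = ((2 - 5)*16)*6 = -3*16*6 = -48*6 = -288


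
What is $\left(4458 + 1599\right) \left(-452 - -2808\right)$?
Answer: $14270292$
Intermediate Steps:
$\left(4458 + 1599\right) \left(-452 - -2808\right) = 6057 \left(-452 + 2808\right) = 6057 \cdot 2356 = 14270292$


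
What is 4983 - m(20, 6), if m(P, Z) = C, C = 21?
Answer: 4962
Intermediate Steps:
m(P, Z) = 21
4983 - m(20, 6) = 4983 - 1*21 = 4983 - 21 = 4962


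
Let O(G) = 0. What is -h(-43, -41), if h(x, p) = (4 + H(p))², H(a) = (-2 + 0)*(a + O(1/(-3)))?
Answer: -7396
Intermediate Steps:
H(a) = -2*a (H(a) = (-2 + 0)*(a + 0) = -2*a)
h(x, p) = (4 - 2*p)²
-h(-43, -41) = -4*(-2 - 41)² = -4*(-43)² = -4*1849 = -1*7396 = -7396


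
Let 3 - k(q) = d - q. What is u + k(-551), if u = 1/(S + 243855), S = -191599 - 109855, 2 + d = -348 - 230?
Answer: 1843167/57599 ≈ 32.000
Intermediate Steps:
d = -580 (d = -2 + (-348 - 230) = -2 - 578 = -580)
S = -301454
k(q) = 583 + q (k(q) = 3 - (-580 - q) = 3 + (580 + q) = 583 + q)
u = -1/57599 (u = 1/(-301454 + 243855) = 1/(-57599) = -1/57599 ≈ -1.7361e-5)
u + k(-551) = -1/57599 + (583 - 551) = -1/57599 + 32 = 1843167/57599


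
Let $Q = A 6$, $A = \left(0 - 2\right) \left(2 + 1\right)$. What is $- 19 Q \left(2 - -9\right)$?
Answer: $7524$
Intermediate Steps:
$A = -6$ ($A = \left(-2\right) 3 = -6$)
$Q = -36$ ($Q = \left(-6\right) 6 = -36$)
$- 19 Q \left(2 - -9\right) = \left(-19\right) \left(-36\right) \left(2 - -9\right) = 684 \left(2 + 9\right) = 684 \cdot 11 = 7524$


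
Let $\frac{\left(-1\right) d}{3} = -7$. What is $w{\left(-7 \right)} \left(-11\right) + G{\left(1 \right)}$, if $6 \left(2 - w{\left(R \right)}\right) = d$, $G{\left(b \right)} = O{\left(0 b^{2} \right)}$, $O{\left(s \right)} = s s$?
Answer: $\frac{33}{2} \approx 16.5$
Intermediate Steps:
$O{\left(s \right)} = s^{2}$
$d = 21$ ($d = \left(-3\right) \left(-7\right) = 21$)
$G{\left(b \right)} = 0$ ($G{\left(b \right)} = \left(0 b^{2}\right)^{2} = 0^{2} = 0$)
$w{\left(R \right)} = - \frac{3}{2}$ ($w{\left(R \right)} = 2 - \frac{7}{2} = - \frac{3}{2}$)
$w{\left(-7 \right)} \left(-11\right) + G{\left(1 \right)} = \left(- \frac{3}{2}\right) \left(-11\right) + 0 = \frac{33}{2} + 0 = \frac{33}{2}$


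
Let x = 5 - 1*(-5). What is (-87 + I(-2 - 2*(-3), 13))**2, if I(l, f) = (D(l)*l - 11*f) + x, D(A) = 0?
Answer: 48400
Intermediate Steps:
x = 10 (x = 5 + 5 = 10)
I(l, f) = 10 - 11*f (I(l, f) = (0*l - 11*f) + 10 = (0 - 11*f) + 10 = -11*f + 10 = 10 - 11*f)
(-87 + I(-2 - 2*(-3), 13))**2 = (-87 + (10 - 11*13))**2 = (-87 + (10 - 143))**2 = (-87 - 133)**2 = (-220)**2 = 48400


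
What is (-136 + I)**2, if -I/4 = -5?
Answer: 13456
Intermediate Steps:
I = 20 (I = -4*(-5) = 20)
(-136 + I)**2 = (-136 + 20)**2 = (-116)**2 = 13456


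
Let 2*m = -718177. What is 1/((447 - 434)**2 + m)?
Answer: -2/717839 ≈ -2.7861e-6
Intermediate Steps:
m = -718177/2 (m = (1/2)*(-718177) = -718177/2 ≈ -3.5909e+5)
1/((447 - 434)**2 + m) = 1/((447 - 434)**2 - 718177/2) = 1/(13**2 - 718177/2) = 1/(169 - 718177/2) = 1/(-717839/2) = -2/717839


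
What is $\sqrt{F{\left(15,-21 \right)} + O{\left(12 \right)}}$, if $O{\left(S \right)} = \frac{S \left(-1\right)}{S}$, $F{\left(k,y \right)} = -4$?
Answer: $i \sqrt{5} \approx 2.2361 i$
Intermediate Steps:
$O{\left(S \right)} = -1$ ($O{\left(S \right)} = \frac{\left(-1\right) S}{S} = -1$)
$\sqrt{F{\left(15,-21 \right)} + O{\left(12 \right)}} = \sqrt{-4 - 1} = \sqrt{-5} = i \sqrt{5}$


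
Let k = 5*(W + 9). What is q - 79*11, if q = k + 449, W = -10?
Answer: -425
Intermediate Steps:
k = -5 (k = 5*(-10 + 9) = 5*(-1) = -5)
q = 444 (q = -5 + 449 = 444)
q - 79*11 = 444 - 79*11 = 444 - 869 = -425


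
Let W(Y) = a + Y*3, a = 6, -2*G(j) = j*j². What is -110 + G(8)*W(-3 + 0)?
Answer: 658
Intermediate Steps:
G(j) = -j³/2 (G(j) = -j*j²/2 = -j³/2)
W(Y) = 6 + 3*Y (W(Y) = 6 + Y*3 = 6 + 3*Y)
-110 + G(8)*W(-3 + 0) = -110 + (-½*8³)*(6 + 3*(-3 + 0)) = -110 + (-½*512)*(6 + 3*(-3)) = -110 - 256*(6 - 9) = -110 - 256*(-3) = -110 + 768 = 658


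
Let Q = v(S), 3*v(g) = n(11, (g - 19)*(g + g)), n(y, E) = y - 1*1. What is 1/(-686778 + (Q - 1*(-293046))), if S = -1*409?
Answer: -3/1181186 ≈ -2.5398e-6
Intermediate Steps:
n(y, E) = -1 + y (n(y, E) = y - 1 = -1 + y)
S = -409
v(g) = 10/3 (v(g) = (-1 + 11)/3 = (⅓)*10 = 10/3)
Q = 10/3 ≈ 3.3333
1/(-686778 + (Q - 1*(-293046))) = 1/(-686778 + (10/3 - 1*(-293046))) = 1/(-686778 + (10/3 + 293046)) = 1/(-686778 + 879148/3) = 1/(-1181186/3) = -3/1181186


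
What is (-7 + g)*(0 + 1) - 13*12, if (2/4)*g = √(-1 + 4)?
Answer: -163 + 2*√3 ≈ -159.54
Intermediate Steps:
g = 2*√3 (g = 2*√(-1 + 4) = 2*√3 ≈ 3.4641)
(-7 + g)*(0 + 1) - 13*12 = (-7 + 2*√3)*(0 + 1) - 13*12 = (-7 + 2*√3)*1 - 156 = (-7 + 2*√3) - 156 = -163 + 2*√3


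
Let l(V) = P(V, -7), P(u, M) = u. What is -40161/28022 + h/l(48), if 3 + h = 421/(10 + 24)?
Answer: -28301867/22865952 ≈ -1.2377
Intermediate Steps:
l(V) = V
h = 319/34 (h = -3 + 421/(10 + 24) = -3 + 421/34 = 319/34 ≈ 9.3824)
-40161/28022 + h/l(48) = -40161/28022 + (319/34)/48 = -40161*1/28022 + (319/34)*(1/48) = -40161/28022 + 319/1632 = -28301867/22865952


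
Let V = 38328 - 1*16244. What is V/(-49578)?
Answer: -11042/24789 ≈ -0.44544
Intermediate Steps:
V = 22084 (V = 38328 - 16244 = 22084)
V/(-49578) = 22084/(-49578) = 22084*(-1/49578) = -11042/24789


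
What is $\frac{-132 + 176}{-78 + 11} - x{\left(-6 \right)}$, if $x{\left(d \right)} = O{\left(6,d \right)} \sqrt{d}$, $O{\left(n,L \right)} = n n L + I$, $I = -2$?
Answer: $- \frac{44}{67} + 218 i \sqrt{6} \approx -0.65672 + 533.99 i$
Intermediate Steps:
$O{\left(n,L \right)} = -2 + L n^{2}$ ($O{\left(n,L \right)} = n n L - 2 = n^{2} L - 2 = L n^{2} - 2 = -2 + L n^{2}$)
$x{\left(d \right)} = \sqrt{d} \left(-2 + 36 d\right)$ ($x{\left(d \right)} = \left(-2 + d 6^{2}\right) \sqrt{d} = \left(-2 + d 36\right) \sqrt{d} = \left(-2 + 36 d\right) \sqrt{d} = \sqrt{d} \left(-2 + 36 d\right)$)
$\frac{-132 + 176}{-78 + 11} - x{\left(-6 \right)} = \frac{-132 + 176}{-78 + 11} - \sqrt{-6} \left(-2 + 36 \left(-6\right)\right) = \frac{44}{-67} - i \sqrt{6} \left(-2 - 216\right) = 44 \left(- \frac{1}{67}\right) - i \sqrt{6} \left(-218\right) = - \frac{44}{67} - - 218 i \sqrt{6} = - \frac{44}{67} + 218 i \sqrt{6}$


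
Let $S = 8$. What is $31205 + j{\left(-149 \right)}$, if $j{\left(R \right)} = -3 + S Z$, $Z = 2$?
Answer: $31218$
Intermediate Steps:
$j{\left(R \right)} = 13$ ($j{\left(R \right)} = -3 + 8 \cdot 2 = -3 + 16 = 13$)
$31205 + j{\left(-149 \right)} = 31205 + 13 = 31218$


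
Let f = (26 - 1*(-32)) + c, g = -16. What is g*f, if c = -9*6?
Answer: -64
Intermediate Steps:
c = -54
f = 4 (f = (26 - 1*(-32)) - 54 = (26 + 32) - 54 = 58 - 54 = 4)
g*f = -16*4 = -64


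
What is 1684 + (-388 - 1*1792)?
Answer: -496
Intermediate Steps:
1684 + (-388 - 1*1792) = 1684 + (-388 - 1792) = 1684 - 2180 = -496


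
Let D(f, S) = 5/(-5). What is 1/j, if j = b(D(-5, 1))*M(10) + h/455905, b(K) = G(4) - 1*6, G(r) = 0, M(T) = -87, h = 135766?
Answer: 455905/238118176 ≈ 0.0019146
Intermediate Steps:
D(f, S) = -1 (D(f, S) = 5*(-1/5) = -1)
b(K) = -6 (b(K) = 0 - 1*6 = 0 - 6 = -6)
j = 238118176/455905 (j = -6*(-87) + 135766/455905 = 522 + 135766*(1/455905) = 522 + 135766/455905 = 238118176/455905 ≈ 522.30)
1/j = 1/(238118176/455905) = 455905/238118176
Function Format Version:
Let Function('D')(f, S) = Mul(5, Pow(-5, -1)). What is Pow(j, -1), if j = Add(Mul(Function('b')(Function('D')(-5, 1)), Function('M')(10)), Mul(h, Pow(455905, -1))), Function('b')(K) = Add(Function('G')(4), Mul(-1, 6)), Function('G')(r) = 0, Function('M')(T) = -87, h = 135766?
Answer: Rational(455905, 238118176) ≈ 0.0019146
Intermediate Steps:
Function('D')(f, S) = -1 (Function('D')(f, S) = Mul(5, Rational(-1, 5)) = -1)
Function('b')(K) = -6 (Function('b')(K) = Add(0, Mul(-1, 6)) = Add(0, -6) = -6)
j = Rational(238118176, 455905) (j = Add(Mul(-6, -87), Mul(135766, Pow(455905, -1))) = Add(522, Mul(135766, Rational(1, 455905))) = Add(522, Rational(135766, 455905)) = Rational(238118176, 455905) ≈ 522.30)
Pow(j, -1) = Pow(Rational(238118176, 455905), -1) = Rational(455905, 238118176)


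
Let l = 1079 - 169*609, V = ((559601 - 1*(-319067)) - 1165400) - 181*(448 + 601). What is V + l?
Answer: -578443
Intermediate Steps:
V = -476601 (V = ((559601 + 319067) - 1165400) - 181*1049 = (878668 - 1165400) - 189869 = -286732 - 189869 = -476601)
l = -101842 (l = 1079 - 102921 = -101842)
V + l = -476601 - 101842 = -578443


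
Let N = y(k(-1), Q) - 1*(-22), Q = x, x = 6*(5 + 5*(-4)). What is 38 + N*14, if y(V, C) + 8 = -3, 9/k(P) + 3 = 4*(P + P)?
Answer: 192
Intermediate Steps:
k(P) = 9/(-3 + 8*P) (k(P) = 9/(-3 + 4*(P + P)) = 9/(-3 + 4*(2*P)) = 9/(-3 + 8*P))
x = -90 (x = 6*(5 - 20) = 6*(-15) = -90)
Q = -90
y(V, C) = -11 (y(V, C) = -8 - 3 = -11)
N = 11 (N = -11 - 1*(-22) = -11 + 22 = 11)
38 + N*14 = 38 + 11*14 = 38 + 154 = 192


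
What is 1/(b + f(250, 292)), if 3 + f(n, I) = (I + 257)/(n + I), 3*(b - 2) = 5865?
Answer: 542/1059617 ≈ 0.00051151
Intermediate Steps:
b = 1957 (b = 2 + (⅓)*5865 = 2 + 1955 = 1957)
f(n, I) = -3 + (257 + I)/(I + n) (f(n, I) = -3 + (I + 257)/(n + I) = -3 + (257 + I)/(I + n))
1/(b + f(250, 292)) = 1/(1957 + (257 - 3*250 - 2*292)/(292 + 250)) = 1/(1957 + (257 - 750 - 584)/542) = 1/(1957 + (1/542)*(-1077)) = 1/(1957 - 1077/542) = 1/(1059617/542) = 542/1059617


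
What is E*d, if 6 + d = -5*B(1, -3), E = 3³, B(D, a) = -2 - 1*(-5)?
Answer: -567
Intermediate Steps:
B(D, a) = 3 (B(D, a) = -2 + 5 = 3)
E = 27
d = -21 (d = -6 - 5*3 = -6 - 15 = -21)
E*d = 27*(-21) = -567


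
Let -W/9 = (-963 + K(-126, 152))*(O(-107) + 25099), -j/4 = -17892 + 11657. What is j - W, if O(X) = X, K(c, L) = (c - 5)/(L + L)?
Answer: -4116875354/19 ≈ -2.1668e+8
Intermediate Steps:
K(c, L) = (-5 + c)/(2*L) (K(c, L) = (-5 + c)/((2*L)) = (-5 + c)*(1/(2*L)) = (-5 + c)/(2*L))
j = 24940 (j = -4*(-17892 + 11657) = -4*(-6235) = 24940)
W = 4117349214/19 (W = -9*(-963 + (½)*(-5 - 126)/152)*(-107 + 25099) = -9*(-963 + (½)*(1/152)*(-131))*24992 = -9*(-963 - 131/304)*24992 = -(-2635947)*24992/304 = -9*(-457483246/19) = 4117349214/19 ≈ 2.1670e+8)
j - W = 24940 - 1*4117349214/19 = 24940 - 4117349214/19 = -4116875354/19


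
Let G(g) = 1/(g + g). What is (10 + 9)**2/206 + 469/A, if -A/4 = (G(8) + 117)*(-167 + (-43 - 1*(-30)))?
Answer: 30523499/17362710 ≈ 1.7580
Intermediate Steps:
G(g) = 1/(2*g)
A = 84285 (A = -4*((1/2)/8 + 117)*(-167 + (-43 - 1*(-30))) = -4*((1/2)*(1/8) + 117)*(-167 + (-43 + 30)) = -4*(1/16 + 117)*(-167 - 13) = -1873*(-180)/4 = -4*(-84285/4) = 84285)
(10 + 9)**2/206 + 469/A = (10 + 9)**2/206 + 469/84285 = 19**2*(1/206) + 469*(1/84285) = 361*(1/206) + 469/84285 = 361/206 + 469/84285 = 30523499/17362710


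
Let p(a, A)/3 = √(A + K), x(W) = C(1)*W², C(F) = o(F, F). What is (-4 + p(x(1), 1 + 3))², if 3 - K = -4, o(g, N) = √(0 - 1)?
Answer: 115 - 24*√11 ≈ 35.401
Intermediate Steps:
o(g, N) = I (o(g, N) = √(-1) = I)
C(F) = I
K = 7 (K = 3 - 1*(-4) = 3 + 4 = 7)
x(W) = I*W²
p(a, A) = 3*√(7 + A) (p(a, A) = 3*√(A + 7) = 3*√(7 + A))
(-4 + p(x(1), 1 + 3))² = (-4 + 3*√(7 + (1 + 3)))² = (-4 + 3*√(7 + 4))² = (-4 + 3*√11)²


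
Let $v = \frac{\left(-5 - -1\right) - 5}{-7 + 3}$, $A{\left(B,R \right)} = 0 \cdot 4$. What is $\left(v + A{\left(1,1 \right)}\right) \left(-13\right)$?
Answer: $- \frac{117}{4} \approx -29.25$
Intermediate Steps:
$A{\left(B,R \right)} = 0$
$v = \frac{9}{4}$ ($v = \frac{\left(-5 + 1\right) - 5}{-4} = \left(-4 - 5\right) \left(- \frac{1}{4}\right) = \left(-9\right) \left(- \frac{1}{4}\right) = \frac{9}{4} \approx 2.25$)
$\left(v + A{\left(1,1 \right)}\right) \left(-13\right) = \left(\frac{9}{4} + 0\right) \left(-13\right) = \frac{9}{4} \left(-13\right) = - \frac{117}{4}$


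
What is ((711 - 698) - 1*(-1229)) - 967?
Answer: 275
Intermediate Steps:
((711 - 698) - 1*(-1229)) - 967 = (13 + 1229) - 967 = 1242 - 967 = 275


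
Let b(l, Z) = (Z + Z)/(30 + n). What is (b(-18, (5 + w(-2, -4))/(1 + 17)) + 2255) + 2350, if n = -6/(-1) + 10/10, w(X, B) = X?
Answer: 511156/111 ≈ 4605.0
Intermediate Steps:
n = 7 (n = -6*(-1) + 10*(⅒) = 6 + 1 = 7)
b(l, Z) = 2*Z/37 (b(l, Z) = (Z + Z)/(30 + 7) = (2*Z)/37 = (2*Z)*(1/37) = 2*Z/37)
(b(-18, (5 + w(-2, -4))/(1 + 17)) + 2255) + 2350 = (2*((5 - 2)/(1 + 17))/37 + 2255) + 2350 = (2*(3/18)/37 + 2255) + 2350 = (2*(3*(1/18))/37 + 2255) + 2350 = ((2/37)*(⅙) + 2255) + 2350 = (1/111 + 2255) + 2350 = 250306/111 + 2350 = 511156/111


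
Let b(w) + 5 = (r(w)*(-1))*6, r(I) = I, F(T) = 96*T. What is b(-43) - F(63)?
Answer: -5795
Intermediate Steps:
b(w) = -5 - 6*w (b(w) = -5 + (w*(-1))*6 = -5 - w*6 = -5 - 6*w)
b(-43) - F(63) = (-5 - 6*(-43)) - 96*63 = (-5 + 258) - 1*6048 = 253 - 6048 = -5795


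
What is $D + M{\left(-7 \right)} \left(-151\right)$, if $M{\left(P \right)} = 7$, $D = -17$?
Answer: $-1074$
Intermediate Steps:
$D + M{\left(-7 \right)} \left(-151\right) = -17 + 7 \left(-151\right) = -17 - 1057 = -1074$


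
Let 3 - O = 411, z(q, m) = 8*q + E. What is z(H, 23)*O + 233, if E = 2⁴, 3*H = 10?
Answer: -17175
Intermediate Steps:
H = 10/3 (H = (⅓)*10 = 10/3 ≈ 3.3333)
E = 16
z(q, m) = 16 + 8*q (z(q, m) = 8*q + 16 = 16 + 8*q)
O = -408 (O = 3 - 1*411 = 3 - 411 = -408)
z(H, 23)*O + 233 = (16 + 8*(10/3))*(-408) + 233 = (16 + 80/3)*(-408) + 233 = (128/3)*(-408) + 233 = -17408 + 233 = -17175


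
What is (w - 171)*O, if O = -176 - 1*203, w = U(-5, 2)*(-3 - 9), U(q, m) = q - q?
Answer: 64809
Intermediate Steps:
U(q, m) = 0
w = 0 (w = 0*(-3 - 9) = 0*(-12) = 0)
O = -379 (O = -176 - 203 = -379)
(w - 171)*O = (0 - 171)*(-379) = -171*(-379) = 64809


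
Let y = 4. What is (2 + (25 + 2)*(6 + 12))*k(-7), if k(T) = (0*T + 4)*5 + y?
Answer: 11712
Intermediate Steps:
k(T) = 24 (k(T) = (0*T + 4)*5 + 4 = (0 + 4)*5 + 4 = 4*5 + 4 = 20 + 4 = 24)
(2 + (25 + 2)*(6 + 12))*k(-7) = (2 + (25 + 2)*(6 + 12))*24 = (2 + 27*18)*24 = (2 + 486)*24 = 488*24 = 11712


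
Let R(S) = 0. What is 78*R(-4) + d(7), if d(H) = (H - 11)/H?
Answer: -4/7 ≈ -0.57143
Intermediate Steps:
d(H) = (-11 + H)/H
78*R(-4) + d(7) = 78*0 + (-11 + 7)/7 = 0 + (⅐)*(-4) = 0 - 4/7 = -4/7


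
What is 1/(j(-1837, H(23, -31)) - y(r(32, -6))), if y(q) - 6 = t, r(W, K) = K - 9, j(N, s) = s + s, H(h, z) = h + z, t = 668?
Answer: -1/690 ≈ -0.0014493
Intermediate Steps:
j(N, s) = 2*s
r(W, K) = -9 + K
y(q) = 674 (y(q) = 6 + 668 = 674)
1/(j(-1837, H(23, -31)) - y(r(32, -6))) = 1/(2*(23 - 31) - 1*674) = 1/(2*(-8) - 674) = 1/(-16 - 674) = 1/(-690) = -1/690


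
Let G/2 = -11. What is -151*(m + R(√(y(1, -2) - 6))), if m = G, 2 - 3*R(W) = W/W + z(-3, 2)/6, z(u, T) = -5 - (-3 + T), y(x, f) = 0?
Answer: 29143/9 ≈ 3238.1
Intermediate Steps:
G = -22 (G = 2*(-11) = -22)
z(u, T) = -2 - T (z(u, T) = -5 + (3 - T) = -2 - T)
R(W) = 5/9 (R(W) = ⅔ - (W/W + (-2 - 1*2)/6)/3 = ⅔ - (1 + (-2 - 2)*(⅙))/3 = ⅔ - (1 - 4*⅙)/3 = ⅔ - (1 - ⅔)/3 = ⅔ - ⅓*⅓ = ⅔ - ⅑ = 5/9)
m = -22
-151*(m + R(√(y(1, -2) - 6))) = -151*(-22 + 5/9) = -151*(-193/9) = 29143/9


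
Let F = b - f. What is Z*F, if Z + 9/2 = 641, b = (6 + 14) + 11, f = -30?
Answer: 77653/2 ≈ 38827.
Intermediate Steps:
b = 31 (b = 20 + 11 = 31)
F = 61 (F = 31 - 1*(-30) = 31 + 30 = 61)
Z = 1273/2 (Z = -9/2 + 641 = 1273/2 ≈ 636.50)
Z*F = (1273/2)*61 = 77653/2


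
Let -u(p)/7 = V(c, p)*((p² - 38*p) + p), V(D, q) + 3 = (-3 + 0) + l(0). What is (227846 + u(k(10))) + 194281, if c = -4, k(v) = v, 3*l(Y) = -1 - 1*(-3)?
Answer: 412047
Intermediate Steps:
l(Y) = ⅔ (l(Y) = (-1 - 1*(-3))/3 = (-1 + 3)/3 = (⅓)*2 = ⅔)
V(D, q) = -16/3 (V(D, q) = -3 + ((-3 + 0) + ⅔) = -3 + (-3 + ⅔) = -3 - 7/3 = -16/3)
u(p) = -4144*p/3 + 112*p²/3 (u(p) = -(-112)*((p² - 38*p) + p)/3 = -(-112)*(p² - 37*p)/3 = -7*(-16*p²/3 + 592*p/3) = -4144*p/3 + 112*p²/3)
(227846 + u(k(10))) + 194281 = (227846 + (112/3)*10*(-37 + 10)) + 194281 = (227846 + (112/3)*10*(-27)) + 194281 = (227846 - 10080) + 194281 = 217766 + 194281 = 412047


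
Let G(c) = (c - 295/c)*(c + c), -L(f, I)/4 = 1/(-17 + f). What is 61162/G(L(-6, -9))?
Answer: -16177349/156039 ≈ -103.68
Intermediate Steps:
L(f, I) = -4/(-17 + f)
G(c) = 2*c*(c - 295/c) (G(c) = (c - 295/c)*(2*c) = 2*c*(c - 295/c))
61162/G(L(-6, -9)) = 61162/(-590 + 2*(-4/(-17 - 6))²) = 61162/(-590 + 2*(-4/(-23))²) = 61162/(-590 + 2*(-4*(-1/23))²) = 61162/(-590 + 2*(4/23)²) = 61162/(-590 + 2*(16/529)) = 61162/(-590 + 32/529) = 61162/(-312078/529) = 61162*(-529/312078) = -16177349/156039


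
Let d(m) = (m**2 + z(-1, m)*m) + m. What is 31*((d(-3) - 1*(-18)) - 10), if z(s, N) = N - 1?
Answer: 806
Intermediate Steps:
z(s, N) = -1 + N
d(m) = m + m**2 + m*(-1 + m) (d(m) = (m**2 + (-1 + m)*m) + m = (m**2 + m*(-1 + m)) + m = m + m**2 + m*(-1 + m))
31*((d(-3) - 1*(-18)) - 10) = 31*((2*(-3)**2 - 1*(-18)) - 10) = 31*((2*9 + 18) - 10) = 31*((18 + 18) - 10) = 31*(36 - 10) = 31*26 = 806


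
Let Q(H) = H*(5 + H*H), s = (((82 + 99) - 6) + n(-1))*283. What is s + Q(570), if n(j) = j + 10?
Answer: 185247922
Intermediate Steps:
n(j) = 10 + j
s = 52072 (s = (((82 + 99) - 6) + (10 - 1))*283 = ((181 - 6) + 9)*283 = (175 + 9)*283 = 184*283 = 52072)
Q(H) = H*(5 + H²)
s + Q(570) = 52072 + 570*(5 + 570²) = 52072 + 570*(5 + 324900) = 52072 + 570*324905 = 52072 + 185195850 = 185247922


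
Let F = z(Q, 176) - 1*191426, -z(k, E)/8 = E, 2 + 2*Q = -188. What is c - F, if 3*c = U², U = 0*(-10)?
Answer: 192834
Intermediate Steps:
Q = -95 (Q = -1 + (½)*(-188) = -1 - 94 = -95)
z(k, E) = -8*E
U = 0
c = 0 (c = (⅓)*0² = (⅓)*0 = 0)
F = -192834 (F = -8*176 - 1*191426 = -1408 - 191426 = -192834)
c - F = 0 - 1*(-192834) = 0 + 192834 = 192834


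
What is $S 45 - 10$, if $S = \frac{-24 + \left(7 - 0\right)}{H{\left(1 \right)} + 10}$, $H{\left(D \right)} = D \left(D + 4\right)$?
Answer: $-61$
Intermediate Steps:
$H{\left(D \right)} = D \left(4 + D\right)$
$S = - \frac{17}{15}$ ($S = \frac{-24 + \left(7 - 0\right)}{1 \left(4 + 1\right) + 10} = \frac{-24 + \left(7 + 0\right)}{1 \cdot 5 + 10} = \frac{-24 + 7}{5 + 10} = - \frac{17}{15} \approx -1.1333$)
$S 45 - 10 = \left(- \frac{17}{15}\right) 45 - 10 = -51 - 10 = -61$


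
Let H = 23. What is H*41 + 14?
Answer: 957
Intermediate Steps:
H*41 + 14 = 23*41 + 14 = 943 + 14 = 957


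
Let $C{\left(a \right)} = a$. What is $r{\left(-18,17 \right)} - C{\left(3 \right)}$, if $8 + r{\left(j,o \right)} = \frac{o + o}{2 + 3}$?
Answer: $- \frac{21}{5} \approx -4.2$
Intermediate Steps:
$r{\left(j,o \right)} = -8 + \frac{2 o}{5}$ ($r{\left(j,o \right)} = -8 + \frac{o + o}{2 + 3} = -8 + \frac{2 o}{5}$)
$r{\left(-18,17 \right)} - C{\left(3 \right)} = \left(-8 + \frac{2}{5} \cdot 17\right) - 3 = \left(-8 + \frac{34}{5}\right) - 3 = - \frac{6}{5} - 3 = - \frac{21}{5}$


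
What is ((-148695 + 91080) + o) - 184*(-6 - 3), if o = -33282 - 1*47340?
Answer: -136581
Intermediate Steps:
o = -80622 (o = -33282 - 47340 = -80622)
((-148695 + 91080) + o) - 184*(-6 - 3) = ((-148695 + 91080) - 80622) - 184*(-6 - 3) = (-57615 - 80622) - 184*(-9) = -138237 + 1656 = -136581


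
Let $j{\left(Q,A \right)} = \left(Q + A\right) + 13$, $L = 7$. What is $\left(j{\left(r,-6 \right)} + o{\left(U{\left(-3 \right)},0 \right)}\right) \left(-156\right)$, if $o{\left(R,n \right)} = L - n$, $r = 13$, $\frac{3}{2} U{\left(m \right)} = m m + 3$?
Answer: $-4212$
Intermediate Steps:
$U{\left(m \right)} = 2 + \frac{2 m^{2}}{3}$ ($U{\left(m \right)} = \frac{2 \left(m m + 3\right)}{3} = \frac{2 \left(m^{2} + 3\right)}{3} = \frac{2 \left(3 + m^{2}\right)}{3} = 2 + \frac{2 m^{2}}{3}$)
$j{\left(Q,A \right)} = 13 + A + Q$ ($j{\left(Q,A \right)} = \left(A + Q\right) + 13 = 13 + A + Q$)
$o{\left(R,n \right)} = 7 - n$
$\left(j{\left(r,-6 \right)} + o{\left(U{\left(-3 \right)},0 \right)}\right) \left(-156\right) = \left(\left(13 - 6 + 13\right) + \left(7 - 0\right)\right) \left(-156\right) = \left(20 + \left(7 + 0\right)\right) \left(-156\right) = \left(20 + 7\right) \left(-156\right) = 27 \left(-156\right) = -4212$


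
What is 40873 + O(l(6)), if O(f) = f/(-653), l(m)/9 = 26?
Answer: 26689835/653 ≈ 40873.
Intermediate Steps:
l(m) = 234 (l(m) = 9*26 = 234)
O(f) = -f/653 (O(f) = f*(-1/653) = -f/653)
40873 + O(l(6)) = 40873 - 1/653*234 = 40873 - 234/653 = 26689835/653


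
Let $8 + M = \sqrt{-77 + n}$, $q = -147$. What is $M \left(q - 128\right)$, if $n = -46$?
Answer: $2200 - 275 i \sqrt{123} \approx 2200.0 - 3049.9 i$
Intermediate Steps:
$M = -8 + i \sqrt{123}$ ($M = -8 + \sqrt{-77 - 46} = -8 + \sqrt{-123} = -8 + i \sqrt{123} \approx -8.0 + 11.091 i$)
$M \left(q - 128\right) = \left(-8 + i \sqrt{123}\right) \left(-147 - 128\right) = \left(-8 + i \sqrt{123}\right) \left(-275\right) = 2200 - 275 i \sqrt{123}$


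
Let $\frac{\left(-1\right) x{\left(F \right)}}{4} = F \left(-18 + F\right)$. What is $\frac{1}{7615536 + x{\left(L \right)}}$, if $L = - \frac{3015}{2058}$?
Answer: $\frac{117649}{895946775099} \approx 1.3131 \cdot 10^{-7}$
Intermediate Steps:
$L = - \frac{1005}{686}$ ($L = \left(-3015\right) \frac{1}{2058} = - \frac{1005}{686} \approx -1.465$)
$x{\left(F \right)} = - 4 F \left(-18 + F\right)$
$\frac{1}{7615536 + x{\left(L \right)}} = \frac{1}{7615536 + 4 \left(- \frac{1005}{686}\right) \left(18 - - \frac{1005}{686}\right)} = \frac{1}{7615536 + 4 \left(- \frac{1005}{686}\right) \left(18 + \frac{1005}{686}\right)} = \frac{1}{7615536 + 4 \left(- \frac{1005}{686}\right) \frac{13353}{686}} = \frac{1}{7615536 - \frac{13419765}{117649}} = \frac{1}{\frac{895946775099}{117649}} = \frac{117649}{895946775099}$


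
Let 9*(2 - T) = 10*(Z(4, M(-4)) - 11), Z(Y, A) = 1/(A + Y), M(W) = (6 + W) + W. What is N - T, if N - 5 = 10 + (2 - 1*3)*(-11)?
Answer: 37/3 ≈ 12.333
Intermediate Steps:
M(W) = 6 + 2*W
T = 41/3 (T = 2 - 10*(1/((6 + 2*(-4)) + 4) - 11)/9 = 2 - 10*(1/((6 - 8) + 4) - 11)/9 = 2 - 10*(1/(-2 + 4) - 11)/9 = 2 - 10*(1/2 - 11)/9 = 2 - 10*(½ - 11)/9 = 2 - 10*(-21)/(9*2) = 2 - ⅑*(-105) = 2 + 35/3 = 41/3 ≈ 13.667)
N = 26 (N = 5 + (10 + (2 - 1*3)*(-11)) = 5 + (10 + (2 - 3)*(-11)) = 5 + (10 - 1*(-11)) = 5 + (10 + 11) = 5 + 21 = 26)
N - T = 26 - 1*41/3 = 26 - 41/3 = 37/3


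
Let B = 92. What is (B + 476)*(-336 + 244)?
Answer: -52256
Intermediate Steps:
(B + 476)*(-336 + 244) = (92 + 476)*(-336 + 244) = 568*(-92) = -52256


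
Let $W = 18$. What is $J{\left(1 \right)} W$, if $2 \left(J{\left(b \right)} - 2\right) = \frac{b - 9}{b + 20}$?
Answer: $\frac{228}{7} \approx 32.571$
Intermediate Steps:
$J{\left(b \right)} = 2 + \frac{-9 + b}{2 \left(20 + b\right)}$ ($J{\left(b \right)} = 2 + \frac{\left(b - 9\right) \frac{1}{b + 20}}{2} = 2 + \frac{\left(-9 + b\right) \frac{1}{20 + b}}{2} = 2 + \frac{\frac{1}{20 + b} \left(-9 + b\right)}{2} = 2 + \frac{-9 + b}{2 \left(20 + b\right)}$)
$J{\left(1 \right)} W = \frac{71 + 5 \cdot 1}{2 \left(20 + 1\right)} 18 = \frac{71 + 5}{2 \cdot 21} \cdot 18 = \frac{1}{2} \cdot \frac{1}{21} \cdot 76 \cdot 18 = \frac{38}{21} \cdot 18 = \frac{228}{7}$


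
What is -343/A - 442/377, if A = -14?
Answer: 1353/58 ≈ 23.328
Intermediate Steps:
-343/A - 442/377 = -343/(-14) - 442/377 = -343*(-1/14) - 442*1/377 = 49/2 - 34/29 = 1353/58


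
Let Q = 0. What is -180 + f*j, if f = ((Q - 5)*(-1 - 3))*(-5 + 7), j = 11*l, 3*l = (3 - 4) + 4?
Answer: 260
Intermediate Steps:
l = 1 (l = ((3 - 4) + 4)/3 = (-1 + 4)/3 = (1/3)*3 = 1)
j = 11 (j = 11*1 = 11)
f = 40 (f = ((0 - 5)*(-1 - 3))*(-5 + 7) = -5*(-4)*2 = 20*2 = 40)
-180 + f*j = -180 + 40*11 = -180 + 440 = 260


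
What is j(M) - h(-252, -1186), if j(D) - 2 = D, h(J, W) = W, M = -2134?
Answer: -946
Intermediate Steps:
j(D) = 2 + D
j(M) - h(-252, -1186) = (2 - 2134) - 1*(-1186) = -2132 + 1186 = -946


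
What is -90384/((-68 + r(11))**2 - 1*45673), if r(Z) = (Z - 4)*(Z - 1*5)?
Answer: 30128/14999 ≈ 2.0087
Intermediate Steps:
r(Z) = (-5 + Z)*(-4 + Z) (r(Z) = (-4 + Z)*(Z - 5) = (-4 + Z)*(-5 + Z) = (-5 + Z)*(-4 + Z))
-90384/((-68 + r(11))**2 - 1*45673) = -90384/((-68 + (20 + 11**2 - 9*11))**2 - 1*45673) = -90384/((-68 + (20 + 121 - 99))**2 - 45673) = -90384/((-68 + 42)**2 - 45673) = -90384/((-26)**2 - 45673) = -90384/(676 - 45673) = -90384/(-44997) = -90384*(-1/44997) = 30128/14999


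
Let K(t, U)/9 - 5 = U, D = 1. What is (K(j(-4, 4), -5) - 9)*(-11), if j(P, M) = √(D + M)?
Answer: 99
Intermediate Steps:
j(P, M) = √(1 + M)
K(t, U) = 45 + 9*U
(K(j(-4, 4), -5) - 9)*(-11) = ((45 + 9*(-5)) - 9)*(-11) = ((45 - 45) - 9)*(-11) = (0 - 9)*(-11) = -9*(-11) = 99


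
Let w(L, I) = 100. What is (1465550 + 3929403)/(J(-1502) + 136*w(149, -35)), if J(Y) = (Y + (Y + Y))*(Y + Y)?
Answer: 5394953/13549624 ≈ 0.39816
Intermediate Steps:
J(Y) = 6*Y² (J(Y) = (Y + 2*Y)*(2*Y) = (3*Y)*(2*Y) = 6*Y²)
(1465550 + 3929403)/(J(-1502) + 136*w(149, -35)) = (1465550 + 3929403)/(6*(-1502)² + 136*100) = 5394953/(6*2256004 + 13600) = 5394953/(13536024 + 13600) = 5394953/13549624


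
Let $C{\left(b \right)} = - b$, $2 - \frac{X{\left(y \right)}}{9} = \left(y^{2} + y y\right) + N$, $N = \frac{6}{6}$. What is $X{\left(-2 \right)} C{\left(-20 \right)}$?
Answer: $-1260$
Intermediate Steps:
$N = 1$ ($N = 6 \cdot \frac{1}{6} = 1$)
$X{\left(y \right)} = 9 - 18 y^{2}$ ($X{\left(y \right)} = 18 - 9 \left(\left(y^{2} + y y\right) + 1\right) = 18 - 9 \left(\left(y^{2} + y^{2}\right) + 1\right) = 18 - 9 \left(2 y^{2} + 1\right) = 18 - 9 \left(1 + 2 y^{2}\right) = 18 - \left(9 + 18 y^{2}\right) = 9 - 18 y^{2}$)
$X{\left(-2 \right)} C{\left(-20 \right)} = \left(9 - 18 \left(-2\right)^{2}\right) \left(\left(-1\right) \left(-20\right)\right) = \left(9 - 72\right) 20 = \left(-63\right) 20 = -1260$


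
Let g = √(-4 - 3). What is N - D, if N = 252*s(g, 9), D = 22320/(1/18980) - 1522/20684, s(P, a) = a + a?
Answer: -4381171779127/10342 ≈ -4.2363e+8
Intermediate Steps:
g = I*√7 (g = √(-7) = I*√7 ≈ 2.6458*I)
s(P, a) = 2*a
D = 4381218690439/10342 (D = 22320/(1/18980) - 1522*1/20684 = 22320*18980 - 761/10342 = 423633600 - 761/10342 = 4381218690439/10342 ≈ 4.2363e+8)
N = 4536 (N = 252*(2*9) = 252*18 = 4536)
N - D = 4536 - 1*4381218690439/10342 = 4536 - 4381218690439/10342 = -4381171779127/10342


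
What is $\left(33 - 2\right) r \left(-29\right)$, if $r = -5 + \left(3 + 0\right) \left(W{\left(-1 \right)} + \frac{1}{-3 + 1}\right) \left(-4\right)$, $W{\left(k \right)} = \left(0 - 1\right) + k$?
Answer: $-22475$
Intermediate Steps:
$W{\left(k \right)} = -1 + k$
$r = 25$ ($r = -5 + \left(3 + 0\right) \left(\left(-1 - 1\right) + \frac{1}{-3 + 1}\right) \left(-4\right) = -5 + 3 \left(-2 + \frac{1}{-2}\right) \left(-4\right) = -5 + 3 \left(-2 - \frac{1}{2}\right) \left(-4\right) = -5 + 3 \left(- \frac{5}{2}\right) \left(-4\right) = -5 - -30 = -5 + 30 = 25$)
$\left(33 - 2\right) r \left(-29\right) = \left(33 - 2\right) 25 \left(-29\right) = 31 \cdot 25 \left(-29\right) = 775 \left(-29\right) = -22475$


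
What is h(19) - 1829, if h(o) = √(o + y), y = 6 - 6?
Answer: -1829 + √19 ≈ -1824.6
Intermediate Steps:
y = 0
h(o) = √o (h(o) = √(o + 0) = √o)
h(19) - 1829 = √19 - 1829 = -1829 + √19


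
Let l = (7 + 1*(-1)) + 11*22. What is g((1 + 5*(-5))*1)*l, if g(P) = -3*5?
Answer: -3720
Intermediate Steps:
g(P) = -15
l = 248 (l = (7 - 1) + 242 = 6 + 242 = 248)
g((1 + 5*(-5))*1)*l = -15*248 = -3720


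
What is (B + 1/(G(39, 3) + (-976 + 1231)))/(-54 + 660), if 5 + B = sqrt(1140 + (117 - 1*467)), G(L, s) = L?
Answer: -1469/178164 + sqrt(790)/606 ≈ 0.038136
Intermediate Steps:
B = -5 + sqrt(790) (B = -5 + sqrt(1140 + (117 - 1*467)) = -5 + sqrt(1140 + (117 - 467)) = -5 + sqrt(1140 - 350) = -5 + sqrt(790) ≈ 23.107)
(B + 1/(G(39, 3) + (-976 + 1231)))/(-54 + 660) = ((-5 + sqrt(790)) + 1/(39 + (-976 + 1231)))/(-54 + 660) = ((-5 + sqrt(790)) + 1/(39 + 255))/606 = ((-5 + sqrt(790)) + 1/294)*(1/606) = (-1469/294 + sqrt(790))*(1/606) = -1469/178164 + sqrt(790)/606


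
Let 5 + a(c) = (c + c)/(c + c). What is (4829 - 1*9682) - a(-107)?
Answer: -4849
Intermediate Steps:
a(c) = -4 (a(c) = -5 + (c + c)/(c + c) = -5 + (2*c)/((2*c)) = -5 + (2*c)*(1/(2*c)) = -5 + 1 = -4)
(4829 - 1*9682) - a(-107) = (4829 - 1*9682) - 1*(-4) = (4829 - 9682) + 4 = -4853 + 4 = -4849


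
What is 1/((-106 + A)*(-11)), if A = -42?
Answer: 1/1628 ≈ 0.00061425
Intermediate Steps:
1/((-106 + A)*(-11)) = 1/((-106 - 42)*(-11)) = 1/(-148*(-11)) = 1/1628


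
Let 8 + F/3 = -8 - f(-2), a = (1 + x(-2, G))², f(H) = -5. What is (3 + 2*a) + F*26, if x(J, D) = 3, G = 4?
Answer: -823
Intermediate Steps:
a = 16 (a = (1 + 3)² = 4² = 16)
F = -33 (F = -24 + 3*(-8 - 1*(-5)) = -24 + 3*(-8 + 5) = -24 + 3*(-3) = -24 - 9 = -33)
(3 + 2*a) + F*26 = (3 + 2*16) - 33*26 = (3 + 32) - 858 = 35 - 858 = -823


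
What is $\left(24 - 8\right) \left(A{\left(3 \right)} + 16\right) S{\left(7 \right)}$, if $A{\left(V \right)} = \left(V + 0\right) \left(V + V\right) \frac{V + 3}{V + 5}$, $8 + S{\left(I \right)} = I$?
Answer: $-472$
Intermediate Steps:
$S{\left(I \right)} = -8 + I$
$A{\left(V \right)} = \frac{2 V^{2} \left(3 + V\right)}{5 + V}$ ($A{\left(V \right)} = V 2 V \frac{3 + V}{5 + V} = 2 V^{2} \frac{3 + V}{5 + V} = \frac{2 V^{2} \left(3 + V\right)}{5 + V}$)
$\left(24 - 8\right) \left(A{\left(3 \right)} + 16\right) S{\left(7 \right)} = \left(24 - 8\right) \left(\frac{2 \cdot 3^{2} \left(3 + 3\right)}{5 + 3} + 16\right) \left(-8 + 7\right) = \left(24 - 8\right) \left(2 \cdot 9 \cdot \frac{1}{8} \cdot 6 + 16\right) \left(-1\right) = 16 \left(2 \cdot 9 \cdot \frac{1}{8} \cdot 6 + 16\right) \left(-1\right) = 16 \left(\frac{27}{2} + 16\right) \left(-1\right) = 16 \cdot \frac{59}{2} \left(-1\right) = 472 \left(-1\right) = -472$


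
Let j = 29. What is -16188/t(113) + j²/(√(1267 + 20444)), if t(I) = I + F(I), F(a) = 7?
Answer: -1349/10 + 841*√21711/21711 ≈ -129.19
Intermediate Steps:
t(I) = 7 + I (t(I) = I + 7 = 7 + I)
-16188/t(113) + j²/(√(1267 + 20444)) = -16188/(7 + 113) + 29²/(√(1267 + 20444)) = -16188/120 + 841/(√21711) = -16188*1/120 + 841*(√21711/21711) = -1349/10 + 841*√21711/21711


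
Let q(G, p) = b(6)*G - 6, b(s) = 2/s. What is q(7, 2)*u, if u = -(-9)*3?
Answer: -99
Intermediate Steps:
q(G, p) = -6 + G/3 (q(G, p) = (2/6)*G - 6 = (2*(⅙))*G - 6 = G/3 - 6 = -6 + G/3)
u = 27 (u = -3*(-9) = 27)
q(7, 2)*u = (-6 + (⅓)*7)*27 = (-6 + 7/3)*27 = -11/3*27 = -99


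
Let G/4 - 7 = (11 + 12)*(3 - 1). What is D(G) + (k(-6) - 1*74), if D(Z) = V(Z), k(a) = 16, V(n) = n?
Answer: 154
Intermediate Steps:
G = 212 (G = 28 + 4*((11 + 12)*(3 - 1)) = 28 + 4*(23*2) = 28 + 4*46 = 28 + 184 = 212)
D(Z) = Z
D(G) + (k(-6) - 1*74) = 212 + (16 - 1*74) = 212 + (16 - 74) = 212 - 58 = 154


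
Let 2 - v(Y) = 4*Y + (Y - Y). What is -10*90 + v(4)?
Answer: -914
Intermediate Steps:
v(Y) = 2 - 4*Y (v(Y) = 2 - (4*Y + (Y - Y)) = 2 - (4*Y + 0) = 2 - 4*Y)
-10*90 + v(4) = -10*90 + (2 - 4*4) = -900 + (2 - 16) = -900 - 14 = -914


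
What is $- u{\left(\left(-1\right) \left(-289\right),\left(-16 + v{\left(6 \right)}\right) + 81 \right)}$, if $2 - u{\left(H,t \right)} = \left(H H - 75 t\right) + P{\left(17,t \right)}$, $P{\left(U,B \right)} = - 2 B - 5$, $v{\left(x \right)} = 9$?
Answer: $77816$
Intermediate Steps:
$P{\left(U,B \right)} = -5 - 2 B$
$u{\left(H,t \right)} = 7 - H^{2} + 77 t$ ($u{\left(H,t \right)} = 2 - \left(\left(H H - 75 t\right) - \left(5 + 2 t\right)\right) = 2 - \left(\left(H^{2} - 75 t\right) - \left(5 + 2 t\right)\right) = 2 - \left(-5 + H^{2} - 77 t\right) = 2 + \left(5 - H^{2} + 77 t\right) = 7 - H^{2} + 77 t$)
$- u{\left(\left(-1\right) \left(-289\right),\left(-16 + v{\left(6 \right)}\right) + 81 \right)} = - (7 - \left(\left(-1\right) \left(-289\right)\right)^{2} + 77 \left(\left(-16 + 9\right) + 81\right)) = - (7 - 289^{2} + 77 \left(-7 + 81\right)) = - (7 - 83521 + 77 \cdot 74) = - (7 - 83521 + 5698) = \left(-1\right) \left(-77816\right) = 77816$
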